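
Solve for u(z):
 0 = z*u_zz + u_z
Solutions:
 u(z) = C1 + C2*log(z)


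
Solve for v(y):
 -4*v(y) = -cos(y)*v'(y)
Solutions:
 v(y) = C1*(sin(y)^2 + 2*sin(y) + 1)/(sin(y)^2 - 2*sin(y) + 1)


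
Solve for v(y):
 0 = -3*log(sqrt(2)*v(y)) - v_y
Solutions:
 2*Integral(1/(2*log(_y) + log(2)), (_y, v(y)))/3 = C1 - y


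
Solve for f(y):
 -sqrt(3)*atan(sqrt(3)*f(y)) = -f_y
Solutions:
 Integral(1/atan(sqrt(3)*_y), (_y, f(y))) = C1 + sqrt(3)*y


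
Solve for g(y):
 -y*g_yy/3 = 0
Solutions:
 g(y) = C1 + C2*y


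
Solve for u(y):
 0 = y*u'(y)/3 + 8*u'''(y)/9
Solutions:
 u(y) = C1 + Integral(C2*airyai(-3^(1/3)*y/2) + C3*airybi(-3^(1/3)*y/2), y)


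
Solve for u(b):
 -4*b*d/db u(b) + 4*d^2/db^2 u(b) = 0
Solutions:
 u(b) = C1 + C2*erfi(sqrt(2)*b/2)


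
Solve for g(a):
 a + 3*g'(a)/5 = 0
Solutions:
 g(a) = C1 - 5*a^2/6


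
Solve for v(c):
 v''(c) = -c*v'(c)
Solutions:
 v(c) = C1 + C2*erf(sqrt(2)*c/2)


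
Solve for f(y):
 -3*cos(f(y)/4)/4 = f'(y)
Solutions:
 3*y/4 - 2*log(sin(f(y)/4) - 1) + 2*log(sin(f(y)/4) + 1) = C1


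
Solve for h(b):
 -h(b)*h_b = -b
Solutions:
 h(b) = -sqrt(C1 + b^2)
 h(b) = sqrt(C1 + b^2)


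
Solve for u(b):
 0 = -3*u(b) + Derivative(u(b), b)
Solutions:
 u(b) = C1*exp(3*b)


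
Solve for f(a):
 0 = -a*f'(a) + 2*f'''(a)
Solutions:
 f(a) = C1 + Integral(C2*airyai(2^(2/3)*a/2) + C3*airybi(2^(2/3)*a/2), a)


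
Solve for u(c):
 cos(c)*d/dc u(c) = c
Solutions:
 u(c) = C1 + Integral(c/cos(c), c)


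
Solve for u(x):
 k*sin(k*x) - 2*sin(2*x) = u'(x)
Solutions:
 u(x) = C1 + cos(2*x) - cos(k*x)


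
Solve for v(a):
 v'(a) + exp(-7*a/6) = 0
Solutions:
 v(a) = C1 + 6*exp(-7*a/6)/7


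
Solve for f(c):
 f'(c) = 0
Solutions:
 f(c) = C1


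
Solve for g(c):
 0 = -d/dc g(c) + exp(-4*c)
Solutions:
 g(c) = C1 - exp(-4*c)/4


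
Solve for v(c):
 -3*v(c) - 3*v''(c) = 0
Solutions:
 v(c) = C1*sin(c) + C2*cos(c)


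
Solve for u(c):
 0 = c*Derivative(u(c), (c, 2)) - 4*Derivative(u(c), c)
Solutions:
 u(c) = C1 + C2*c^5


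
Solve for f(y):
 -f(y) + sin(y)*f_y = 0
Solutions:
 f(y) = C1*sqrt(cos(y) - 1)/sqrt(cos(y) + 1)


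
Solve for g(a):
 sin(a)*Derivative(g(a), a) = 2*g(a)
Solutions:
 g(a) = C1*(cos(a) - 1)/(cos(a) + 1)


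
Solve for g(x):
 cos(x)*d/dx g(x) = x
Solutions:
 g(x) = C1 + Integral(x/cos(x), x)


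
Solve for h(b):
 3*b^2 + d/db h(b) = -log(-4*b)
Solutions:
 h(b) = C1 - b^3 - b*log(-b) + b*(1 - 2*log(2))


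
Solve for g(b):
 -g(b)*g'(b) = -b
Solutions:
 g(b) = -sqrt(C1 + b^2)
 g(b) = sqrt(C1 + b^2)


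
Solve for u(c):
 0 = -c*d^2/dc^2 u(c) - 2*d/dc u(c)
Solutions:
 u(c) = C1 + C2/c


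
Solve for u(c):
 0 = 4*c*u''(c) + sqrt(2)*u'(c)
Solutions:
 u(c) = C1 + C2*c^(1 - sqrt(2)/4)


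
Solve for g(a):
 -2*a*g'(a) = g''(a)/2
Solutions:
 g(a) = C1 + C2*erf(sqrt(2)*a)


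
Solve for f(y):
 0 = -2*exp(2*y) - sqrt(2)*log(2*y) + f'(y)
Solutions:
 f(y) = C1 + sqrt(2)*y*log(y) + sqrt(2)*y*(-1 + log(2)) + exp(2*y)


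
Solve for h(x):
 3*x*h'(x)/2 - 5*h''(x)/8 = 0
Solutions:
 h(x) = C1 + C2*erfi(sqrt(30)*x/5)


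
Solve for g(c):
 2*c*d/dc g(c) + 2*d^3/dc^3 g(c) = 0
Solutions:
 g(c) = C1 + Integral(C2*airyai(-c) + C3*airybi(-c), c)


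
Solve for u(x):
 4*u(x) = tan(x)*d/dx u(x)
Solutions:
 u(x) = C1*sin(x)^4


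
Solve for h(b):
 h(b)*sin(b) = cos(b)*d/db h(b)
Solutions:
 h(b) = C1/cos(b)


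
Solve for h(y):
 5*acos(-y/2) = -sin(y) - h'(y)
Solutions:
 h(y) = C1 - 5*y*acos(-y/2) - 5*sqrt(4 - y^2) + cos(y)


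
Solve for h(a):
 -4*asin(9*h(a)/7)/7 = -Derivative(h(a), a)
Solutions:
 Integral(1/asin(9*_y/7), (_y, h(a))) = C1 + 4*a/7


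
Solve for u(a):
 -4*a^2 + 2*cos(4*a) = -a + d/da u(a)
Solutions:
 u(a) = C1 - 4*a^3/3 + a^2/2 + sin(4*a)/2


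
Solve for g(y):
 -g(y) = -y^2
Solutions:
 g(y) = y^2


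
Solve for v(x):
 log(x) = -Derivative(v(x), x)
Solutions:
 v(x) = C1 - x*log(x) + x


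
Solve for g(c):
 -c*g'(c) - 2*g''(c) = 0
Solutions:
 g(c) = C1 + C2*erf(c/2)


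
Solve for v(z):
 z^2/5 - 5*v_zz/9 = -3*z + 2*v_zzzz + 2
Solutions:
 v(z) = C1 + C2*z + C3*sin(sqrt(10)*z/6) + C4*cos(sqrt(10)*z/6) + 3*z^4/100 + 9*z^3/10 - 387*z^2/125


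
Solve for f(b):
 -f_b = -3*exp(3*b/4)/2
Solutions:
 f(b) = C1 + 2*exp(3*b/4)


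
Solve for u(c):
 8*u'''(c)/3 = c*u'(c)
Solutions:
 u(c) = C1 + Integral(C2*airyai(3^(1/3)*c/2) + C3*airybi(3^(1/3)*c/2), c)


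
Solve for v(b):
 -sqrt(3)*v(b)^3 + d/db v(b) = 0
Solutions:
 v(b) = -sqrt(2)*sqrt(-1/(C1 + sqrt(3)*b))/2
 v(b) = sqrt(2)*sqrt(-1/(C1 + sqrt(3)*b))/2


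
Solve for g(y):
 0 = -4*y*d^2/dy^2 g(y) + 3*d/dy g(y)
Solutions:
 g(y) = C1 + C2*y^(7/4)


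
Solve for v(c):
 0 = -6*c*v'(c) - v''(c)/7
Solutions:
 v(c) = C1 + C2*erf(sqrt(21)*c)


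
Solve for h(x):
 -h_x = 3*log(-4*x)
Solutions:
 h(x) = C1 - 3*x*log(-x) + 3*x*(1 - 2*log(2))


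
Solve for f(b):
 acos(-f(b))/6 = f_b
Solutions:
 Integral(1/acos(-_y), (_y, f(b))) = C1 + b/6


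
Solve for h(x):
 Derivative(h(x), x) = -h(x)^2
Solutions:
 h(x) = 1/(C1 + x)


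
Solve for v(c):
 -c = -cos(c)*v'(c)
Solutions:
 v(c) = C1 + Integral(c/cos(c), c)


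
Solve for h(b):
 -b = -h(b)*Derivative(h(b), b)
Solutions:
 h(b) = -sqrt(C1 + b^2)
 h(b) = sqrt(C1 + b^2)


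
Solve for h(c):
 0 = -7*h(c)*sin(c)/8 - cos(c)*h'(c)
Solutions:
 h(c) = C1*cos(c)^(7/8)


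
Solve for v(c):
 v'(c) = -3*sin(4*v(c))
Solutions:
 v(c) = -acos((-C1 - exp(24*c))/(C1 - exp(24*c)))/4 + pi/2
 v(c) = acos((-C1 - exp(24*c))/(C1 - exp(24*c)))/4


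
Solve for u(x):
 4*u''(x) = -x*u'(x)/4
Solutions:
 u(x) = C1 + C2*erf(sqrt(2)*x/8)


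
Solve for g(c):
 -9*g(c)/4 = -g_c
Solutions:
 g(c) = C1*exp(9*c/4)


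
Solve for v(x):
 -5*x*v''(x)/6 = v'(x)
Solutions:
 v(x) = C1 + C2/x^(1/5)


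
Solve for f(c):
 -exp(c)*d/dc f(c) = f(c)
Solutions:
 f(c) = C1*exp(exp(-c))


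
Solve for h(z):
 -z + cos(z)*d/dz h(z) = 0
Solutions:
 h(z) = C1 + Integral(z/cos(z), z)


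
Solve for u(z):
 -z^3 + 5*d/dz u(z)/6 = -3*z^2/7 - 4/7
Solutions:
 u(z) = C1 + 3*z^4/10 - 6*z^3/35 - 24*z/35


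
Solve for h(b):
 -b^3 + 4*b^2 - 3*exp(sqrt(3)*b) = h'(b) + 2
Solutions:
 h(b) = C1 - b^4/4 + 4*b^3/3 - 2*b - sqrt(3)*exp(sqrt(3)*b)


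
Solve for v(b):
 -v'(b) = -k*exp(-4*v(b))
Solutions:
 v(b) = log(-I*(C1 + 4*b*k)^(1/4))
 v(b) = log(I*(C1 + 4*b*k)^(1/4))
 v(b) = log(-(C1 + 4*b*k)^(1/4))
 v(b) = log(C1 + 4*b*k)/4


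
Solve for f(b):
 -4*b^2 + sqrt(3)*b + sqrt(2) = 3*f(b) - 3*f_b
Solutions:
 f(b) = C1*exp(b) - 4*b^2/3 - 8*b/3 + sqrt(3)*b/3 - 8/3 + sqrt(2)/3 + sqrt(3)/3


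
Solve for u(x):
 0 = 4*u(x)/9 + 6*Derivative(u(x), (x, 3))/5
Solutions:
 u(x) = C3*exp(-10^(1/3)*x/3) + (C1*sin(10^(1/3)*sqrt(3)*x/6) + C2*cos(10^(1/3)*sqrt(3)*x/6))*exp(10^(1/3)*x/6)


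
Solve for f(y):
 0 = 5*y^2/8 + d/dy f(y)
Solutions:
 f(y) = C1 - 5*y^3/24


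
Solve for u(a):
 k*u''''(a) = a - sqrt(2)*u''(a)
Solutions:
 u(a) = C1 + C2*a + C3*exp(-2^(1/4)*a*sqrt(-1/k)) + C4*exp(2^(1/4)*a*sqrt(-1/k)) + sqrt(2)*a^3/12


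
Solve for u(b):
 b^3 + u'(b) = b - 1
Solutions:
 u(b) = C1 - b^4/4 + b^2/2 - b


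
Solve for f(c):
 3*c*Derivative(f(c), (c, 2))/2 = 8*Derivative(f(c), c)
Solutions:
 f(c) = C1 + C2*c^(19/3)


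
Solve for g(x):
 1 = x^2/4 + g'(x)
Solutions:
 g(x) = C1 - x^3/12 + x


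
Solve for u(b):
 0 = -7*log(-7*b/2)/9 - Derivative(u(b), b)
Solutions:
 u(b) = C1 - 7*b*log(-b)/9 + 7*b*(-log(7) + log(2) + 1)/9


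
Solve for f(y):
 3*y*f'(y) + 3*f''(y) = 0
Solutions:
 f(y) = C1 + C2*erf(sqrt(2)*y/2)


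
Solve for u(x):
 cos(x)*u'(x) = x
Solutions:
 u(x) = C1 + Integral(x/cos(x), x)


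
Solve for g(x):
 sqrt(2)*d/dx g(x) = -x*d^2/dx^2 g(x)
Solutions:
 g(x) = C1 + C2*x^(1 - sqrt(2))


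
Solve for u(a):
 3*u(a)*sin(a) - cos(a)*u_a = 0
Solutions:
 u(a) = C1/cos(a)^3


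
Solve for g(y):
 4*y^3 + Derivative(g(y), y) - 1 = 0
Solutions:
 g(y) = C1 - y^4 + y


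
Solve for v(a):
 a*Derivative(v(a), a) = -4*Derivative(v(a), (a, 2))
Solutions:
 v(a) = C1 + C2*erf(sqrt(2)*a/4)


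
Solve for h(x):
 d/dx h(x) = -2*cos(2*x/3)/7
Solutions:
 h(x) = C1 - 3*sin(2*x/3)/7


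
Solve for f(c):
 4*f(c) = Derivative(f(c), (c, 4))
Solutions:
 f(c) = C1*exp(-sqrt(2)*c) + C2*exp(sqrt(2)*c) + C3*sin(sqrt(2)*c) + C4*cos(sqrt(2)*c)


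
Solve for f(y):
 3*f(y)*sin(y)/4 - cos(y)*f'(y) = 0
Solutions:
 f(y) = C1/cos(y)^(3/4)


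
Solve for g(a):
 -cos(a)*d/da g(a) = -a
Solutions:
 g(a) = C1 + Integral(a/cos(a), a)


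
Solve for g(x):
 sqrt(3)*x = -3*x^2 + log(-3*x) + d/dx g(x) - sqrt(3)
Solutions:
 g(x) = C1 + x^3 + sqrt(3)*x^2/2 - x*log(-x) + x*(-log(3) + 1 + sqrt(3))


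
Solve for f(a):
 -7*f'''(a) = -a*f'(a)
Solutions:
 f(a) = C1 + Integral(C2*airyai(7^(2/3)*a/7) + C3*airybi(7^(2/3)*a/7), a)


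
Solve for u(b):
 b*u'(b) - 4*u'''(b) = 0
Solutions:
 u(b) = C1 + Integral(C2*airyai(2^(1/3)*b/2) + C3*airybi(2^(1/3)*b/2), b)


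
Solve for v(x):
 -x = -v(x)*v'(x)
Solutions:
 v(x) = -sqrt(C1 + x^2)
 v(x) = sqrt(C1 + x^2)


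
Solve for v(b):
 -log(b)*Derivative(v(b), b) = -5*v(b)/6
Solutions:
 v(b) = C1*exp(5*li(b)/6)


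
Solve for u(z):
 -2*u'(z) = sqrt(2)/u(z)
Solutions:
 u(z) = -sqrt(C1 - sqrt(2)*z)
 u(z) = sqrt(C1 - sqrt(2)*z)


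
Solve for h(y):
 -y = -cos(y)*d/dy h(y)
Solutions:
 h(y) = C1 + Integral(y/cos(y), y)


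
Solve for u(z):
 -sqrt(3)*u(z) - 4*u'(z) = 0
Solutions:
 u(z) = C1*exp(-sqrt(3)*z/4)


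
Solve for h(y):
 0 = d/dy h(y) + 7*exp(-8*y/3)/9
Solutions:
 h(y) = C1 + 7*exp(-8*y/3)/24


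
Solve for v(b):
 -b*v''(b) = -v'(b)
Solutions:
 v(b) = C1 + C2*b^2


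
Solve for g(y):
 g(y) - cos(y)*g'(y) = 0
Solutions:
 g(y) = C1*sqrt(sin(y) + 1)/sqrt(sin(y) - 1)


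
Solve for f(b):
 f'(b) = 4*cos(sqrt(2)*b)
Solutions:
 f(b) = C1 + 2*sqrt(2)*sin(sqrt(2)*b)


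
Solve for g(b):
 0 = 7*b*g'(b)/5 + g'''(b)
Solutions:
 g(b) = C1 + Integral(C2*airyai(-5^(2/3)*7^(1/3)*b/5) + C3*airybi(-5^(2/3)*7^(1/3)*b/5), b)


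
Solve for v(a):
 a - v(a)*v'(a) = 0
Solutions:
 v(a) = -sqrt(C1 + a^2)
 v(a) = sqrt(C1 + a^2)


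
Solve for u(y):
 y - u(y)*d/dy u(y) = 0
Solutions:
 u(y) = -sqrt(C1 + y^2)
 u(y) = sqrt(C1 + y^2)


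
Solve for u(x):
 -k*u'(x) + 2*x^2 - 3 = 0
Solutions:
 u(x) = C1 + 2*x^3/(3*k) - 3*x/k


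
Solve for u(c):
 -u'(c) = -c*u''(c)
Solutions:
 u(c) = C1 + C2*c^2


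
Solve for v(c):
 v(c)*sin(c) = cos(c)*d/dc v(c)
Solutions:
 v(c) = C1/cos(c)


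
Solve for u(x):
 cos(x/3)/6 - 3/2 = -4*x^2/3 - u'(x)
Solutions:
 u(x) = C1 - 4*x^3/9 + 3*x/2 - sin(x/3)/2


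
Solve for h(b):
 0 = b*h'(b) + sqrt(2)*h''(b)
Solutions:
 h(b) = C1 + C2*erf(2^(1/4)*b/2)


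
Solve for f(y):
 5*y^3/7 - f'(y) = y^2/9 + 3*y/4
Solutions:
 f(y) = C1 + 5*y^4/28 - y^3/27 - 3*y^2/8


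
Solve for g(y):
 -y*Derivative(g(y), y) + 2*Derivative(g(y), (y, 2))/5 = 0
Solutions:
 g(y) = C1 + C2*erfi(sqrt(5)*y/2)


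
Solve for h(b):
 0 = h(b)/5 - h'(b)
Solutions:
 h(b) = C1*exp(b/5)


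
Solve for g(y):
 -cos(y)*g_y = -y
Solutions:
 g(y) = C1 + Integral(y/cos(y), y)


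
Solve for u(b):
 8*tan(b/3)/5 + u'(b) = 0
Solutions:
 u(b) = C1 + 24*log(cos(b/3))/5


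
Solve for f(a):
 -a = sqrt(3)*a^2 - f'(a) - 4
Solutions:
 f(a) = C1 + sqrt(3)*a^3/3 + a^2/2 - 4*a


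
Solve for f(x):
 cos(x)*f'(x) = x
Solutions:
 f(x) = C1 + Integral(x/cos(x), x)


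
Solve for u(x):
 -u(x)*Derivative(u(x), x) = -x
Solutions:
 u(x) = -sqrt(C1 + x^2)
 u(x) = sqrt(C1 + x^2)


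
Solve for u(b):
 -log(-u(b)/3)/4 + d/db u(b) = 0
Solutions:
 -4*Integral(1/(log(-_y) - log(3)), (_y, u(b))) = C1 - b


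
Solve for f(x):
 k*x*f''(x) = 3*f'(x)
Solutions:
 f(x) = C1 + x^(((re(k) + 3)*re(k) + im(k)^2)/(re(k)^2 + im(k)^2))*(C2*sin(3*log(x)*Abs(im(k))/(re(k)^2 + im(k)^2)) + C3*cos(3*log(x)*im(k)/(re(k)^2 + im(k)^2)))


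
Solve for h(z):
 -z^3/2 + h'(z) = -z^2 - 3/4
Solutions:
 h(z) = C1 + z^4/8 - z^3/3 - 3*z/4


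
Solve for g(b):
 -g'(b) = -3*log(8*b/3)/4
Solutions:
 g(b) = C1 + 3*b*log(b)/4 - 3*b*log(3)/4 - 3*b/4 + 9*b*log(2)/4


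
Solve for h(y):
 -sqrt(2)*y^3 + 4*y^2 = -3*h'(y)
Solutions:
 h(y) = C1 + sqrt(2)*y^4/12 - 4*y^3/9


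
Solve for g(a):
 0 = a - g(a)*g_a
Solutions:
 g(a) = -sqrt(C1 + a^2)
 g(a) = sqrt(C1 + a^2)


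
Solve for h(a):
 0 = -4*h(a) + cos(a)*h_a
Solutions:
 h(a) = C1*(sin(a)^2 + 2*sin(a) + 1)/(sin(a)^2 - 2*sin(a) + 1)


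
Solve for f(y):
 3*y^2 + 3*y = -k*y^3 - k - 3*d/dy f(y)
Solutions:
 f(y) = C1 - k*y^4/12 - k*y/3 - y^3/3 - y^2/2


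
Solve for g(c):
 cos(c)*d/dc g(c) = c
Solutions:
 g(c) = C1 + Integral(c/cos(c), c)


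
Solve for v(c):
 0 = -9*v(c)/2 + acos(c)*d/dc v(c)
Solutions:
 v(c) = C1*exp(9*Integral(1/acos(c), c)/2)


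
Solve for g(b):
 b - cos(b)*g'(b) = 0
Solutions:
 g(b) = C1 + Integral(b/cos(b), b)


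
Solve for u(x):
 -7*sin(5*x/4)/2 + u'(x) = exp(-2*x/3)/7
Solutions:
 u(x) = C1 - 14*cos(5*x/4)/5 - 3*exp(-2*x/3)/14


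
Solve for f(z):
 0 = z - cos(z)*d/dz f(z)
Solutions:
 f(z) = C1 + Integral(z/cos(z), z)


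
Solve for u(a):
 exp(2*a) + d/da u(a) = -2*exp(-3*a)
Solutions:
 u(a) = C1 - exp(2*a)/2 + 2*exp(-3*a)/3


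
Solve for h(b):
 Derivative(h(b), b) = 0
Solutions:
 h(b) = C1


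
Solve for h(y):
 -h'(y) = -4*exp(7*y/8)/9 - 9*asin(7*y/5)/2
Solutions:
 h(y) = C1 + 9*y*asin(7*y/5)/2 + 9*sqrt(25 - 49*y^2)/14 + 32*exp(7*y/8)/63


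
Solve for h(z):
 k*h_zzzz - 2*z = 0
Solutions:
 h(z) = C1 + C2*z + C3*z^2 + C4*z^3 + z^5/(60*k)


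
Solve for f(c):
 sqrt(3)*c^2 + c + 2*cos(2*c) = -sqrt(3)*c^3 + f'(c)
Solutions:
 f(c) = C1 + sqrt(3)*c^4/4 + sqrt(3)*c^3/3 + c^2/2 + sin(2*c)


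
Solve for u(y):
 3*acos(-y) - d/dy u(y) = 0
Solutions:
 u(y) = C1 + 3*y*acos(-y) + 3*sqrt(1 - y^2)


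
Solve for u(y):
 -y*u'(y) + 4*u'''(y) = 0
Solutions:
 u(y) = C1 + Integral(C2*airyai(2^(1/3)*y/2) + C3*airybi(2^(1/3)*y/2), y)


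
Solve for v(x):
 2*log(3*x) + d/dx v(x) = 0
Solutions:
 v(x) = C1 - 2*x*log(x) - x*log(9) + 2*x


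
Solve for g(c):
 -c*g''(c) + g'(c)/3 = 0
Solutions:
 g(c) = C1 + C2*c^(4/3)


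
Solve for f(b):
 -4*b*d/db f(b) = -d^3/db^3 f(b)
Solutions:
 f(b) = C1 + Integral(C2*airyai(2^(2/3)*b) + C3*airybi(2^(2/3)*b), b)


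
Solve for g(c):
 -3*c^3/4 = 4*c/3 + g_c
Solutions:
 g(c) = C1 - 3*c^4/16 - 2*c^2/3


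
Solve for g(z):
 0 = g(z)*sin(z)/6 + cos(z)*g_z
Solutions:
 g(z) = C1*cos(z)^(1/6)


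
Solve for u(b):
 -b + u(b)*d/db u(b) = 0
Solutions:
 u(b) = -sqrt(C1 + b^2)
 u(b) = sqrt(C1 + b^2)


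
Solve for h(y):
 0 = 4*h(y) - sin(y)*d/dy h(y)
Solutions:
 h(y) = C1*(cos(y)^2 - 2*cos(y) + 1)/(cos(y)^2 + 2*cos(y) + 1)


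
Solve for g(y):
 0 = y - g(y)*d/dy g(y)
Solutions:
 g(y) = -sqrt(C1 + y^2)
 g(y) = sqrt(C1 + y^2)


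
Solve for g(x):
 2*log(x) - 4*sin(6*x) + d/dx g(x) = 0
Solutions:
 g(x) = C1 - 2*x*log(x) + 2*x - 2*cos(6*x)/3


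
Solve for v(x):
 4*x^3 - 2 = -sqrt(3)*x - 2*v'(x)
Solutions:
 v(x) = C1 - x^4/2 - sqrt(3)*x^2/4 + x


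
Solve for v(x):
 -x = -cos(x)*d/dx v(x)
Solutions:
 v(x) = C1 + Integral(x/cos(x), x)


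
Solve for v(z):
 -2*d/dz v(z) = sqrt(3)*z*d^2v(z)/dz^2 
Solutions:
 v(z) = C1 + C2*z^(1 - 2*sqrt(3)/3)


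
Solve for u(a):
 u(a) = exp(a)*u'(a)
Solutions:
 u(a) = C1*exp(-exp(-a))


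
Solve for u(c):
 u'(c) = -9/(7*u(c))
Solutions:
 u(c) = -sqrt(C1 - 126*c)/7
 u(c) = sqrt(C1 - 126*c)/7


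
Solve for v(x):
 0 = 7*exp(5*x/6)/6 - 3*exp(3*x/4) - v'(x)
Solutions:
 v(x) = C1 + 7*exp(5*x/6)/5 - 4*exp(3*x/4)


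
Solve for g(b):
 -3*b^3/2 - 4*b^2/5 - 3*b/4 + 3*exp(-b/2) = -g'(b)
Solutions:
 g(b) = C1 + 3*b^4/8 + 4*b^3/15 + 3*b^2/8 + 6*exp(-b/2)


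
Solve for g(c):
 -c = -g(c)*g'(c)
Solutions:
 g(c) = -sqrt(C1 + c^2)
 g(c) = sqrt(C1 + c^2)


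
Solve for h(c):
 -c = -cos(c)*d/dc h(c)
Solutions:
 h(c) = C1 + Integral(c/cos(c), c)


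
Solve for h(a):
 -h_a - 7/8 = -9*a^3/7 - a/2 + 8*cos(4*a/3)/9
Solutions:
 h(a) = C1 + 9*a^4/28 + a^2/4 - 7*a/8 - 2*sin(4*a/3)/3


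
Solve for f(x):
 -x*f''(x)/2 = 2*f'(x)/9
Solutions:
 f(x) = C1 + C2*x^(5/9)


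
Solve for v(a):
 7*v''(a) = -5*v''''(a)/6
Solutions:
 v(a) = C1 + C2*a + C3*sin(sqrt(210)*a/5) + C4*cos(sqrt(210)*a/5)


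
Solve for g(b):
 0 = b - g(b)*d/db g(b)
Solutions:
 g(b) = -sqrt(C1 + b^2)
 g(b) = sqrt(C1 + b^2)


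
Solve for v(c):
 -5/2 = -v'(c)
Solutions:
 v(c) = C1 + 5*c/2


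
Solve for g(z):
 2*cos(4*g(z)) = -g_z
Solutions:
 g(z) = -asin((C1 + exp(16*z))/(C1 - exp(16*z)))/4 + pi/4
 g(z) = asin((C1 + exp(16*z))/(C1 - exp(16*z)))/4


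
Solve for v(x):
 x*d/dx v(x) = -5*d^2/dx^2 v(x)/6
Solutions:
 v(x) = C1 + C2*erf(sqrt(15)*x/5)


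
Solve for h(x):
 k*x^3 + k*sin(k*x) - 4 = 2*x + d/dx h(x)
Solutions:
 h(x) = C1 + k*x^4/4 - x^2 - 4*x - cos(k*x)


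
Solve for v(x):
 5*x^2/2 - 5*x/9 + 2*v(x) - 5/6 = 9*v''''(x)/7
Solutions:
 v(x) = C1*exp(-14^(1/4)*sqrt(3)*x/3) + C2*exp(14^(1/4)*sqrt(3)*x/3) + C3*sin(14^(1/4)*sqrt(3)*x/3) + C4*cos(14^(1/4)*sqrt(3)*x/3) - 5*x^2/4 + 5*x/18 + 5/12


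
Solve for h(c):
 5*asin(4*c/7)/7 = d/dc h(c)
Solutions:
 h(c) = C1 + 5*c*asin(4*c/7)/7 + 5*sqrt(49 - 16*c^2)/28


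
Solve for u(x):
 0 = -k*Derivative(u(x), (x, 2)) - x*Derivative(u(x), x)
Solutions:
 u(x) = C1 + C2*sqrt(k)*erf(sqrt(2)*x*sqrt(1/k)/2)


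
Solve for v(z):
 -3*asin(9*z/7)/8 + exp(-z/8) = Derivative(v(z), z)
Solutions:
 v(z) = C1 - 3*z*asin(9*z/7)/8 - sqrt(49 - 81*z^2)/24 - 8*exp(-z/8)


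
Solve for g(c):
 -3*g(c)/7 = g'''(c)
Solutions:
 g(c) = C3*exp(-3^(1/3)*7^(2/3)*c/7) + (C1*sin(3^(5/6)*7^(2/3)*c/14) + C2*cos(3^(5/6)*7^(2/3)*c/14))*exp(3^(1/3)*7^(2/3)*c/14)


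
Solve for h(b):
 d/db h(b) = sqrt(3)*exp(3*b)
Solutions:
 h(b) = C1 + sqrt(3)*exp(3*b)/3


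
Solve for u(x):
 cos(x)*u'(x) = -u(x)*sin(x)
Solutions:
 u(x) = C1*cos(x)


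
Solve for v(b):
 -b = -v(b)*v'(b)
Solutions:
 v(b) = -sqrt(C1 + b^2)
 v(b) = sqrt(C1 + b^2)


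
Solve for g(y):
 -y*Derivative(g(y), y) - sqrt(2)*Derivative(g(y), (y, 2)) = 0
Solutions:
 g(y) = C1 + C2*erf(2^(1/4)*y/2)


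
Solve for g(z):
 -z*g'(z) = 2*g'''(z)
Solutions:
 g(z) = C1 + Integral(C2*airyai(-2^(2/3)*z/2) + C3*airybi(-2^(2/3)*z/2), z)


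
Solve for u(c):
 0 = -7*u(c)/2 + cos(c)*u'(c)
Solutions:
 u(c) = C1*(sin(c) + 1)^(7/4)/(sin(c) - 1)^(7/4)


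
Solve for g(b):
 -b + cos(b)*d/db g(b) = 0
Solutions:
 g(b) = C1 + Integral(b/cos(b), b)


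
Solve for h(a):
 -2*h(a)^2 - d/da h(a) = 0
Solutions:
 h(a) = 1/(C1 + 2*a)


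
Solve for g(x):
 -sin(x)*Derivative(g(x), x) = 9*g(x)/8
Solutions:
 g(x) = C1*(cos(x) + 1)^(9/16)/(cos(x) - 1)^(9/16)


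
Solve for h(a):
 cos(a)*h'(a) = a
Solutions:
 h(a) = C1 + Integral(a/cos(a), a)


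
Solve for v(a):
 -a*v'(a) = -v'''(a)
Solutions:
 v(a) = C1 + Integral(C2*airyai(a) + C3*airybi(a), a)


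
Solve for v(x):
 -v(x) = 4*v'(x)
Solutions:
 v(x) = C1*exp(-x/4)


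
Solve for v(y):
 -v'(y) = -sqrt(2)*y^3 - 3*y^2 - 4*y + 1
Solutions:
 v(y) = C1 + sqrt(2)*y^4/4 + y^3 + 2*y^2 - y


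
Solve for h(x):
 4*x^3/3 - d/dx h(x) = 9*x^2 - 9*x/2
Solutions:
 h(x) = C1 + x^4/3 - 3*x^3 + 9*x^2/4


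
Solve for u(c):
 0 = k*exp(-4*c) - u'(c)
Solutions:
 u(c) = C1 - k*exp(-4*c)/4


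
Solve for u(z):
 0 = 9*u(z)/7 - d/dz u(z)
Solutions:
 u(z) = C1*exp(9*z/7)


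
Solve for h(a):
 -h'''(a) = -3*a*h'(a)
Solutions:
 h(a) = C1 + Integral(C2*airyai(3^(1/3)*a) + C3*airybi(3^(1/3)*a), a)


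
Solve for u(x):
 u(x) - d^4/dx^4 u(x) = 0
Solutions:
 u(x) = C1*exp(-x) + C2*exp(x) + C3*sin(x) + C4*cos(x)


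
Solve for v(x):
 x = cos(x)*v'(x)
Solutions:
 v(x) = C1 + Integral(x/cos(x), x)


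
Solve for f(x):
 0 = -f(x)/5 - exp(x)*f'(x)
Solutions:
 f(x) = C1*exp(exp(-x)/5)


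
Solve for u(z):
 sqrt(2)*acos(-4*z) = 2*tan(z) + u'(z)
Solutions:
 u(z) = C1 + sqrt(2)*(z*acos(-4*z) + sqrt(1 - 16*z^2)/4) + 2*log(cos(z))


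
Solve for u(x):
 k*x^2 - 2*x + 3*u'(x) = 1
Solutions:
 u(x) = C1 - k*x^3/9 + x^2/3 + x/3


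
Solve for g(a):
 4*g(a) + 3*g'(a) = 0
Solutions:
 g(a) = C1*exp(-4*a/3)


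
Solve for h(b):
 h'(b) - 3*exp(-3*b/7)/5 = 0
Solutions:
 h(b) = C1 - 7*exp(-3*b/7)/5


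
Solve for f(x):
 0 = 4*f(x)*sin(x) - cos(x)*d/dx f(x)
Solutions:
 f(x) = C1/cos(x)^4


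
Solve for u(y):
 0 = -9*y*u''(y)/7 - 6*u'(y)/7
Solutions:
 u(y) = C1 + C2*y^(1/3)


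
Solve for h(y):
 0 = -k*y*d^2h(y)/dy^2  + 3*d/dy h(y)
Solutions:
 h(y) = C1 + y^(((re(k) + 3)*re(k) + im(k)^2)/(re(k)^2 + im(k)^2))*(C2*sin(3*log(y)*Abs(im(k))/(re(k)^2 + im(k)^2)) + C3*cos(3*log(y)*im(k)/(re(k)^2 + im(k)^2)))


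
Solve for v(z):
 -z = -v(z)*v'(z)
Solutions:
 v(z) = -sqrt(C1 + z^2)
 v(z) = sqrt(C1 + z^2)


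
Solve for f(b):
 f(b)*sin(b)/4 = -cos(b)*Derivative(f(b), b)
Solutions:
 f(b) = C1*cos(b)^(1/4)


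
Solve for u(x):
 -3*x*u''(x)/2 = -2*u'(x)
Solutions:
 u(x) = C1 + C2*x^(7/3)


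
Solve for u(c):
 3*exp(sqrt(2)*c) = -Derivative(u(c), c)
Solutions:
 u(c) = C1 - 3*sqrt(2)*exp(sqrt(2)*c)/2


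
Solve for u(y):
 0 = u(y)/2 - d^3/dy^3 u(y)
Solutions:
 u(y) = C3*exp(2^(2/3)*y/2) + (C1*sin(2^(2/3)*sqrt(3)*y/4) + C2*cos(2^(2/3)*sqrt(3)*y/4))*exp(-2^(2/3)*y/4)


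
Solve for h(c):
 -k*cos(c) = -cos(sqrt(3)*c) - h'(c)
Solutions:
 h(c) = C1 + k*sin(c) - sqrt(3)*sin(sqrt(3)*c)/3


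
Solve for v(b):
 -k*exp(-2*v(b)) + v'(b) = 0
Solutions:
 v(b) = log(-sqrt(C1 + 2*b*k))
 v(b) = log(C1 + 2*b*k)/2


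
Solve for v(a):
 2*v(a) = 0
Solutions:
 v(a) = 0


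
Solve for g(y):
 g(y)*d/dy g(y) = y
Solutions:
 g(y) = -sqrt(C1 + y^2)
 g(y) = sqrt(C1 + y^2)


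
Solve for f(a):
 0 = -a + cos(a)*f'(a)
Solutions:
 f(a) = C1 + Integral(a/cos(a), a)


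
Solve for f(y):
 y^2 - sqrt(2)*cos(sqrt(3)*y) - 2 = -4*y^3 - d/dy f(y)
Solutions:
 f(y) = C1 - y^4 - y^3/3 + 2*y + sqrt(6)*sin(sqrt(3)*y)/3


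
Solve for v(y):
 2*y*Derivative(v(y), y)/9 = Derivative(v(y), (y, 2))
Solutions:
 v(y) = C1 + C2*erfi(y/3)


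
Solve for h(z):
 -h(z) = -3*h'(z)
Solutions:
 h(z) = C1*exp(z/3)


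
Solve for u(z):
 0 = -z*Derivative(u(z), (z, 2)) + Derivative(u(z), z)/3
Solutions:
 u(z) = C1 + C2*z^(4/3)


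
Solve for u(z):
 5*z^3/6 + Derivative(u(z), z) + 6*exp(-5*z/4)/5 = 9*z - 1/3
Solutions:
 u(z) = C1 - 5*z^4/24 + 9*z^2/2 - z/3 + 24*exp(-5*z/4)/25


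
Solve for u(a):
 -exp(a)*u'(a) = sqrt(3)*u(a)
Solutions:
 u(a) = C1*exp(sqrt(3)*exp(-a))


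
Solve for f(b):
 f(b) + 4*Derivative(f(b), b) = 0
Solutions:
 f(b) = C1*exp(-b/4)


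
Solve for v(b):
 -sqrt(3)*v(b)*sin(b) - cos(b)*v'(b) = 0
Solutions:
 v(b) = C1*cos(b)^(sqrt(3))


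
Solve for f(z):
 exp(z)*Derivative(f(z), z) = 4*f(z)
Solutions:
 f(z) = C1*exp(-4*exp(-z))


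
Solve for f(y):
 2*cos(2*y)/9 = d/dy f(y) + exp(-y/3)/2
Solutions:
 f(y) = C1 + sin(2*y)/9 + 3*exp(-y/3)/2


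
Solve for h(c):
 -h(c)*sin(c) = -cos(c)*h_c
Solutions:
 h(c) = C1/cos(c)


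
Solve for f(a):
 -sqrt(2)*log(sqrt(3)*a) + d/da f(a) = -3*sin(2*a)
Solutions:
 f(a) = C1 + sqrt(2)*a*(log(a) - 1) + sqrt(2)*a*log(3)/2 + 3*cos(2*a)/2


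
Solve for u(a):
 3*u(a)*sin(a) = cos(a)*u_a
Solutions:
 u(a) = C1/cos(a)^3


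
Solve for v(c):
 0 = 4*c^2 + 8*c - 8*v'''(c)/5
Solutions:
 v(c) = C1 + C2*c + C3*c^2 + c^5/24 + 5*c^4/24


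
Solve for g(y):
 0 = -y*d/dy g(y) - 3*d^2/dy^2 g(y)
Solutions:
 g(y) = C1 + C2*erf(sqrt(6)*y/6)


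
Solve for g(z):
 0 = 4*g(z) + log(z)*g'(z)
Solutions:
 g(z) = C1*exp(-4*li(z))


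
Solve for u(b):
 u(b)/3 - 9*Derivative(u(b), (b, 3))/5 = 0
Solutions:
 u(b) = C3*exp(5^(1/3)*b/3) + (C1*sin(sqrt(3)*5^(1/3)*b/6) + C2*cos(sqrt(3)*5^(1/3)*b/6))*exp(-5^(1/3)*b/6)


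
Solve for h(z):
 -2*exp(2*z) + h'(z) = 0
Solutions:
 h(z) = C1 + exp(2*z)


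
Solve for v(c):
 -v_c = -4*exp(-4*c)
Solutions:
 v(c) = C1 - exp(-4*c)


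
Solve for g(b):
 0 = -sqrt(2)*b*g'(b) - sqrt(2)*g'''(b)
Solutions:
 g(b) = C1 + Integral(C2*airyai(-b) + C3*airybi(-b), b)


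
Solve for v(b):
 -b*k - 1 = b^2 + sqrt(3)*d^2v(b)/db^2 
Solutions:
 v(b) = C1 + C2*b - sqrt(3)*b^4/36 - sqrt(3)*b^3*k/18 - sqrt(3)*b^2/6


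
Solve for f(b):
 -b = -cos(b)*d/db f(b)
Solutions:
 f(b) = C1 + Integral(b/cos(b), b)


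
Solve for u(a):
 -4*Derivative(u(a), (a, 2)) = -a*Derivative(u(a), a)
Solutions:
 u(a) = C1 + C2*erfi(sqrt(2)*a/4)


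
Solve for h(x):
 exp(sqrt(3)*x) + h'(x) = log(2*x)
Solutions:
 h(x) = C1 + x*log(x) + x*(-1 + log(2)) - sqrt(3)*exp(sqrt(3)*x)/3


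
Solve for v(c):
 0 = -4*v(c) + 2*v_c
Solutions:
 v(c) = C1*exp(2*c)


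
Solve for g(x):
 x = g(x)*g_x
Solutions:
 g(x) = -sqrt(C1 + x^2)
 g(x) = sqrt(C1 + x^2)


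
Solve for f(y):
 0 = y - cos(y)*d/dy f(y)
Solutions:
 f(y) = C1 + Integral(y/cos(y), y)


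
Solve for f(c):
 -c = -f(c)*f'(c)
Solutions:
 f(c) = -sqrt(C1 + c^2)
 f(c) = sqrt(C1 + c^2)


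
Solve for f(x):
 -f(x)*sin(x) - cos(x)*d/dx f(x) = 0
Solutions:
 f(x) = C1*cos(x)


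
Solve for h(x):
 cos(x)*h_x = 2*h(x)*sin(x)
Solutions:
 h(x) = C1/cos(x)^2


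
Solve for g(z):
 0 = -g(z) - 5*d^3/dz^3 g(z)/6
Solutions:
 g(z) = C3*exp(-5^(2/3)*6^(1/3)*z/5) + (C1*sin(2^(1/3)*3^(5/6)*5^(2/3)*z/10) + C2*cos(2^(1/3)*3^(5/6)*5^(2/3)*z/10))*exp(5^(2/3)*6^(1/3)*z/10)


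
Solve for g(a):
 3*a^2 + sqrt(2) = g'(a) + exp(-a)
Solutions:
 g(a) = C1 + a^3 + sqrt(2)*a + exp(-a)


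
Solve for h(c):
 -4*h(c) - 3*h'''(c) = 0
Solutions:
 h(c) = C3*exp(-6^(2/3)*c/3) + (C1*sin(2^(2/3)*3^(1/6)*c/2) + C2*cos(2^(2/3)*3^(1/6)*c/2))*exp(6^(2/3)*c/6)


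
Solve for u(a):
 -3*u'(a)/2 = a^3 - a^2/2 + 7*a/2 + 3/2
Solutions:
 u(a) = C1 - a^4/6 + a^3/9 - 7*a^2/6 - a


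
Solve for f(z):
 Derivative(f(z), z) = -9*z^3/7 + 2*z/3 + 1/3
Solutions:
 f(z) = C1 - 9*z^4/28 + z^2/3 + z/3


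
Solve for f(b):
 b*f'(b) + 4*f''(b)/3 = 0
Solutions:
 f(b) = C1 + C2*erf(sqrt(6)*b/4)


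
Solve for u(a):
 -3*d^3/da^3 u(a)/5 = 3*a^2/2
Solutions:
 u(a) = C1 + C2*a + C3*a^2 - a^5/24


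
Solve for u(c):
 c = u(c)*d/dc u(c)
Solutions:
 u(c) = -sqrt(C1 + c^2)
 u(c) = sqrt(C1 + c^2)


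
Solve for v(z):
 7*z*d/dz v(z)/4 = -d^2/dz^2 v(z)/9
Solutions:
 v(z) = C1 + C2*erf(3*sqrt(14)*z/4)


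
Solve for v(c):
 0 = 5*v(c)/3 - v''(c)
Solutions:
 v(c) = C1*exp(-sqrt(15)*c/3) + C2*exp(sqrt(15)*c/3)


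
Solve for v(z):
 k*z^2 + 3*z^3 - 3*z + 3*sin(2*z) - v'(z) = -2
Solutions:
 v(z) = C1 + k*z^3/3 + 3*z^4/4 - 3*z^2/2 + 2*z - 3*cos(2*z)/2


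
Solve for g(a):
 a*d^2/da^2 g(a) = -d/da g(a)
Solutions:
 g(a) = C1 + C2*log(a)


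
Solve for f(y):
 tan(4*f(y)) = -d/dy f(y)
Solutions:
 f(y) = -asin(C1*exp(-4*y))/4 + pi/4
 f(y) = asin(C1*exp(-4*y))/4


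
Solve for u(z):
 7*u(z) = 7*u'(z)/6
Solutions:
 u(z) = C1*exp(6*z)


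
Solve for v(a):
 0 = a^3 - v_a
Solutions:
 v(a) = C1 + a^4/4


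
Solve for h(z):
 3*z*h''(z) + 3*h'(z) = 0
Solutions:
 h(z) = C1 + C2*log(z)


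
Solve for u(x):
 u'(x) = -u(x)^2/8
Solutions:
 u(x) = 8/(C1 + x)


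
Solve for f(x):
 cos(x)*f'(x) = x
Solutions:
 f(x) = C1 + Integral(x/cos(x), x)


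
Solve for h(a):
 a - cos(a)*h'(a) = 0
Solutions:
 h(a) = C1 + Integral(a/cos(a), a)


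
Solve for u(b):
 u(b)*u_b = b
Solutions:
 u(b) = -sqrt(C1 + b^2)
 u(b) = sqrt(C1 + b^2)


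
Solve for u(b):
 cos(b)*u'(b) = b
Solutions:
 u(b) = C1 + Integral(b/cos(b), b)


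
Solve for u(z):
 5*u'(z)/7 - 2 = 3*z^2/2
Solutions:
 u(z) = C1 + 7*z^3/10 + 14*z/5


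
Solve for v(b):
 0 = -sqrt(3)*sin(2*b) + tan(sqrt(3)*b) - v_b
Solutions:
 v(b) = C1 - sqrt(3)*log(cos(sqrt(3)*b))/3 + sqrt(3)*cos(2*b)/2


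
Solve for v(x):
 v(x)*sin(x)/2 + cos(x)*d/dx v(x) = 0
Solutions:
 v(x) = C1*sqrt(cos(x))


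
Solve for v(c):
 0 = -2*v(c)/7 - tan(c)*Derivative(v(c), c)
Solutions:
 v(c) = C1/sin(c)^(2/7)


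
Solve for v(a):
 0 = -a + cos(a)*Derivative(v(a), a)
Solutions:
 v(a) = C1 + Integral(a/cos(a), a)


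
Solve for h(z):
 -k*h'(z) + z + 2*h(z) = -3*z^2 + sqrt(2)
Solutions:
 h(z) = C1*exp(2*z/k) - 3*k^2/4 - 3*k*z/2 - k/4 - 3*z^2/2 - z/2 + sqrt(2)/2


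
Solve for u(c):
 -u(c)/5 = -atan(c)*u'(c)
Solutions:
 u(c) = C1*exp(Integral(1/atan(c), c)/5)


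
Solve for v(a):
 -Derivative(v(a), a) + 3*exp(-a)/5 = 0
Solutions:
 v(a) = C1 - 3*exp(-a)/5


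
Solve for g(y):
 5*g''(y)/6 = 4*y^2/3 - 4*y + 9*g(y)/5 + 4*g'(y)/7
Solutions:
 g(y) = C1*exp(3*y*(4 - sqrt(310))/35) + C2*exp(3*y*(4 + sqrt(310))/35) - 20*y^2/27 + 4580*y/1701 - 165100/107163


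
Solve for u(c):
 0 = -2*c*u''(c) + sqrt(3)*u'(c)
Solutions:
 u(c) = C1 + C2*c^(sqrt(3)/2 + 1)


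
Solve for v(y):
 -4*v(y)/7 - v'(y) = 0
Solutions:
 v(y) = C1*exp(-4*y/7)


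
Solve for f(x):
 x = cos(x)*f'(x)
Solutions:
 f(x) = C1 + Integral(x/cos(x), x)


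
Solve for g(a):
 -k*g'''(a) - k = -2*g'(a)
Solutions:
 g(a) = C1 + C2*exp(-sqrt(2)*a*sqrt(1/k)) + C3*exp(sqrt(2)*a*sqrt(1/k)) + a*k/2


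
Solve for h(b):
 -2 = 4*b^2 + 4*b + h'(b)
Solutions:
 h(b) = C1 - 4*b^3/3 - 2*b^2 - 2*b


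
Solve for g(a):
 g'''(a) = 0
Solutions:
 g(a) = C1 + C2*a + C3*a^2


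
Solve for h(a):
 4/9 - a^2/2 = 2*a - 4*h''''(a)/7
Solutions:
 h(a) = C1 + C2*a + C3*a^2 + C4*a^3 + 7*a^6/2880 + 7*a^5/240 - 7*a^4/216


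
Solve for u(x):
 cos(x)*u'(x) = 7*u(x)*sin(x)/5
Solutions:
 u(x) = C1/cos(x)^(7/5)


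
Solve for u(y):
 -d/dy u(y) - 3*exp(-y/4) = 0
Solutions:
 u(y) = C1 + 12*exp(-y/4)


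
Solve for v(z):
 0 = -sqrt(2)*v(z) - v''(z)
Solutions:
 v(z) = C1*sin(2^(1/4)*z) + C2*cos(2^(1/4)*z)


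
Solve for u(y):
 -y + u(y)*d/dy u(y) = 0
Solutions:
 u(y) = -sqrt(C1 + y^2)
 u(y) = sqrt(C1 + y^2)


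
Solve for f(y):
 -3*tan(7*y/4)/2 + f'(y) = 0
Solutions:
 f(y) = C1 - 6*log(cos(7*y/4))/7


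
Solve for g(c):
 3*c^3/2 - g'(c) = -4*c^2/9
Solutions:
 g(c) = C1 + 3*c^4/8 + 4*c^3/27


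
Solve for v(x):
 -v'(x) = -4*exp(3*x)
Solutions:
 v(x) = C1 + 4*exp(3*x)/3


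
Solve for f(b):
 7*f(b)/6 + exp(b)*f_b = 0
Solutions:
 f(b) = C1*exp(7*exp(-b)/6)


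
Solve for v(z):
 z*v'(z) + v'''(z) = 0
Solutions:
 v(z) = C1 + Integral(C2*airyai(-z) + C3*airybi(-z), z)


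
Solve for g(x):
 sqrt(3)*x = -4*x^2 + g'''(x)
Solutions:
 g(x) = C1 + C2*x + C3*x^2 + x^5/15 + sqrt(3)*x^4/24


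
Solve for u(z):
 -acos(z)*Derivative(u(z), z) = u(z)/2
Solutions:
 u(z) = C1*exp(-Integral(1/acos(z), z)/2)


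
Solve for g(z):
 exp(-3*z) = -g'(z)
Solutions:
 g(z) = C1 + exp(-3*z)/3


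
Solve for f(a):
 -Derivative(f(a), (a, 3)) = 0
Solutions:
 f(a) = C1 + C2*a + C3*a^2


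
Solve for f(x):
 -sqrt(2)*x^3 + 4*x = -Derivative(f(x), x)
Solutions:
 f(x) = C1 + sqrt(2)*x^4/4 - 2*x^2


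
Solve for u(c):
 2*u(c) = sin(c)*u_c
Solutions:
 u(c) = C1*(cos(c) - 1)/(cos(c) + 1)


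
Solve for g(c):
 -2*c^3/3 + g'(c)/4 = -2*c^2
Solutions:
 g(c) = C1 + 2*c^4/3 - 8*c^3/3


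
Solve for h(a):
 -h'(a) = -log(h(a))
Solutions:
 li(h(a)) = C1 + a


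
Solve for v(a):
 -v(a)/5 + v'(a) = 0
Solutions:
 v(a) = C1*exp(a/5)


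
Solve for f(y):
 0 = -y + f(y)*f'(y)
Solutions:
 f(y) = -sqrt(C1 + y^2)
 f(y) = sqrt(C1 + y^2)


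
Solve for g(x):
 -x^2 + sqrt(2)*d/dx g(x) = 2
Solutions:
 g(x) = C1 + sqrt(2)*x^3/6 + sqrt(2)*x


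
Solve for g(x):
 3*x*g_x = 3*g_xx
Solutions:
 g(x) = C1 + C2*erfi(sqrt(2)*x/2)


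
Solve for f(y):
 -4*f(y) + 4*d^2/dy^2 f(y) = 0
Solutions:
 f(y) = C1*exp(-y) + C2*exp(y)


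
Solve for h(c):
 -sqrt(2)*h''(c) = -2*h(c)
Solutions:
 h(c) = C1*exp(-2^(1/4)*c) + C2*exp(2^(1/4)*c)


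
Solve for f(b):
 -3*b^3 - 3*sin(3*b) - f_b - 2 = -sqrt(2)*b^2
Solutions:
 f(b) = C1 - 3*b^4/4 + sqrt(2)*b^3/3 - 2*b + cos(3*b)


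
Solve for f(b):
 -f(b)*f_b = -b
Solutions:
 f(b) = -sqrt(C1 + b^2)
 f(b) = sqrt(C1 + b^2)


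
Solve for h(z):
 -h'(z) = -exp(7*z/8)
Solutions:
 h(z) = C1 + 8*exp(7*z/8)/7


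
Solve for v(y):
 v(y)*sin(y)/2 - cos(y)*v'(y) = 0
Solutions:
 v(y) = C1/sqrt(cos(y))


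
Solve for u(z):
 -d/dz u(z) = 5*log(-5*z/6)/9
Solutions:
 u(z) = C1 - 5*z*log(-z)/9 + 5*z*(-log(5) + 1 + log(6))/9


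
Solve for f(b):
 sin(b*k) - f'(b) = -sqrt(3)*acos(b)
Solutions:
 f(b) = C1 + sqrt(3)*(b*acos(b) - sqrt(1 - b^2)) + Piecewise((-cos(b*k)/k, Ne(k, 0)), (0, True))


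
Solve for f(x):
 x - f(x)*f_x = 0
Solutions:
 f(x) = -sqrt(C1 + x^2)
 f(x) = sqrt(C1 + x^2)


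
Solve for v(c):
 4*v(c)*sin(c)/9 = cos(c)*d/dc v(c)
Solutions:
 v(c) = C1/cos(c)^(4/9)


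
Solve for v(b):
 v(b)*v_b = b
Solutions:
 v(b) = -sqrt(C1 + b^2)
 v(b) = sqrt(C1 + b^2)


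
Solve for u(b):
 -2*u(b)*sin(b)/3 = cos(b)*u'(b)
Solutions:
 u(b) = C1*cos(b)^(2/3)


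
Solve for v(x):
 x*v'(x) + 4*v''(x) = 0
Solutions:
 v(x) = C1 + C2*erf(sqrt(2)*x/4)


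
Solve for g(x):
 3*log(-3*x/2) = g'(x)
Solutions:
 g(x) = C1 + 3*x*log(-x) + 3*x*(-1 - log(2) + log(3))


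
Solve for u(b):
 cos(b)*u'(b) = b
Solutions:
 u(b) = C1 + Integral(b/cos(b), b)


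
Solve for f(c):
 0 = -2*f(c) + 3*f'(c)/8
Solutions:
 f(c) = C1*exp(16*c/3)


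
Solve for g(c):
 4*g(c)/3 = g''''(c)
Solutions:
 g(c) = C1*exp(-sqrt(2)*3^(3/4)*c/3) + C2*exp(sqrt(2)*3^(3/4)*c/3) + C3*sin(sqrt(2)*3^(3/4)*c/3) + C4*cos(sqrt(2)*3^(3/4)*c/3)


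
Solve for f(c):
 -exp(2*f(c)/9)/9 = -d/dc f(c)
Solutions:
 f(c) = 9*log(-sqrt(-1/(C1 + c))) - 9*log(2)/2 + 18*log(3)
 f(c) = 9*log(-1/(C1 + c))/2 - 9*log(2)/2 + 18*log(3)


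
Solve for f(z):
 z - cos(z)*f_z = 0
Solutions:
 f(z) = C1 + Integral(z/cos(z), z)


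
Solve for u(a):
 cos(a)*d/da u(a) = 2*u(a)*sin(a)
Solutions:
 u(a) = C1/cos(a)^2


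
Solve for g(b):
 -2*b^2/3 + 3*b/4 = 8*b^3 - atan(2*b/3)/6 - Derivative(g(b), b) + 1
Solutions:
 g(b) = C1 + 2*b^4 + 2*b^3/9 - 3*b^2/8 - b*atan(2*b/3)/6 + b + log(4*b^2 + 9)/8


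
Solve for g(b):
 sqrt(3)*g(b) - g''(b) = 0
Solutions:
 g(b) = C1*exp(-3^(1/4)*b) + C2*exp(3^(1/4)*b)


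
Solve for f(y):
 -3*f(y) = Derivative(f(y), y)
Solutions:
 f(y) = C1*exp(-3*y)


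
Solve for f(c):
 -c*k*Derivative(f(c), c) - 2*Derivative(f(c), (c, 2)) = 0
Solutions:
 f(c) = Piecewise((-sqrt(pi)*C1*erf(c*sqrt(k)/2)/sqrt(k) - C2, (k > 0) | (k < 0)), (-C1*c - C2, True))


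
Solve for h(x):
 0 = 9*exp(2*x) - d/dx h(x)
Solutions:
 h(x) = C1 + 9*exp(2*x)/2


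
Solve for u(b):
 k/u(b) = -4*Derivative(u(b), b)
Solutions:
 u(b) = -sqrt(C1 - 2*b*k)/2
 u(b) = sqrt(C1 - 2*b*k)/2


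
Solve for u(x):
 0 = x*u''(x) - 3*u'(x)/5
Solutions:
 u(x) = C1 + C2*x^(8/5)


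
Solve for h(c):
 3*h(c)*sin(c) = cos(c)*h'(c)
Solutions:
 h(c) = C1/cos(c)^3


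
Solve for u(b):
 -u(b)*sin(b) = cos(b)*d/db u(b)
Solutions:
 u(b) = C1*cos(b)


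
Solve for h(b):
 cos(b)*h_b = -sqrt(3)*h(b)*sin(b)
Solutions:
 h(b) = C1*cos(b)^(sqrt(3))


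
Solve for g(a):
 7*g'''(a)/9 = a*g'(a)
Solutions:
 g(a) = C1 + Integral(C2*airyai(21^(2/3)*a/7) + C3*airybi(21^(2/3)*a/7), a)


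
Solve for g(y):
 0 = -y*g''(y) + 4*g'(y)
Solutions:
 g(y) = C1 + C2*y^5


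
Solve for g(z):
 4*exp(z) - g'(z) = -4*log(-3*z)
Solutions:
 g(z) = C1 + 4*z*log(-z) + 4*z*(-1 + log(3)) + 4*exp(z)


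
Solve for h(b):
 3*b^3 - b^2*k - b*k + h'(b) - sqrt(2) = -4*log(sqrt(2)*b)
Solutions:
 h(b) = C1 - 3*b^4/4 + b^3*k/3 + b^2*k/2 - 4*b*log(b) - b*log(4) + sqrt(2)*b + 4*b


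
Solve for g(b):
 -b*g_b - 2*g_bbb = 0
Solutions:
 g(b) = C1 + Integral(C2*airyai(-2^(2/3)*b/2) + C3*airybi(-2^(2/3)*b/2), b)


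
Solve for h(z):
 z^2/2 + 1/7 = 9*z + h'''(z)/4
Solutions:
 h(z) = C1 + C2*z + C3*z^2 + z^5/30 - 3*z^4/2 + 2*z^3/21


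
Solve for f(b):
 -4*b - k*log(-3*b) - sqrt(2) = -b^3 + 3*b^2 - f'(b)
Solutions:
 f(b) = C1 - b^4/4 + b^3 + 2*b^2 + b*k*log(-b) + b*(-k + k*log(3) + sqrt(2))


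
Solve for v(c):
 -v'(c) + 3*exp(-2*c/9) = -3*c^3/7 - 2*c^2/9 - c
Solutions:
 v(c) = C1 + 3*c^4/28 + 2*c^3/27 + c^2/2 - 27*exp(-2*c/9)/2


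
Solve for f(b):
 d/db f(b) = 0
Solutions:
 f(b) = C1


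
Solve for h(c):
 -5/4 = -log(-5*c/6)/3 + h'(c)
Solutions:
 h(c) = C1 + c*log(-c)/3 + c*(-19 - 4*log(6) + 4*log(5))/12


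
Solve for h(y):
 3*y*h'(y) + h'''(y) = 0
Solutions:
 h(y) = C1 + Integral(C2*airyai(-3^(1/3)*y) + C3*airybi(-3^(1/3)*y), y)


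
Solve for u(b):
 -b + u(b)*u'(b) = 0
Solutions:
 u(b) = -sqrt(C1 + b^2)
 u(b) = sqrt(C1 + b^2)


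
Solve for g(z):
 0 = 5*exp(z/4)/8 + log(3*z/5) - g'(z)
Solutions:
 g(z) = C1 + z*log(z) + z*(-log(5) - 1 + log(3)) + 5*exp(z/4)/2


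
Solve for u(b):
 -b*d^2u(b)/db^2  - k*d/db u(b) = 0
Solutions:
 u(b) = C1 + b^(1 - re(k))*(C2*sin(log(b)*Abs(im(k))) + C3*cos(log(b)*im(k)))


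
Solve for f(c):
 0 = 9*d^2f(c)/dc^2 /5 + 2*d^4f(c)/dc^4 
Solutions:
 f(c) = C1 + C2*c + C3*sin(3*sqrt(10)*c/10) + C4*cos(3*sqrt(10)*c/10)


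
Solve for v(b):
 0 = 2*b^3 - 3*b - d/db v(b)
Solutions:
 v(b) = C1 + b^4/2 - 3*b^2/2


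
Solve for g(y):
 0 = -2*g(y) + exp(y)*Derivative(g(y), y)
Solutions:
 g(y) = C1*exp(-2*exp(-y))


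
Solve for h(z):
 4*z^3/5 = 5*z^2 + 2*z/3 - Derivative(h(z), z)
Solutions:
 h(z) = C1 - z^4/5 + 5*z^3/3 + z^2/3


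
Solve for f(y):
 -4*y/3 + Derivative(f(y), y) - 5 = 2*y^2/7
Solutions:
 f(y) = C1 + 2*y^3/21 + 2*y^2/3 + 5*y


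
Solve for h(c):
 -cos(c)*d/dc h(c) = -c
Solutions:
 h(c) = C1 + Integral(c/cos(c), c)


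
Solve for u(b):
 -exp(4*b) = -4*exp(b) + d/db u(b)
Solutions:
 u(b) = C1 - exp(4*b)/4 + 4*exp(b)


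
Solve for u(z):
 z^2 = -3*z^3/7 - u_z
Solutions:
 u(z) = C1 - 3*z^4/28 - z^3/3


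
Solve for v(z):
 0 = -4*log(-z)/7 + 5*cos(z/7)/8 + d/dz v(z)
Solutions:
 v(z) = C1 + 4*z*log(-z)/7 - 4*z/7 - 35*sin(z/7)/8


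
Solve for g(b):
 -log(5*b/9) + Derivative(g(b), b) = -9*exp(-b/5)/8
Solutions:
 g(b) = C1 + b*log(b) + b*(-2*log(3) - 1 + log(5)) + 45*exp(-b/5)/8


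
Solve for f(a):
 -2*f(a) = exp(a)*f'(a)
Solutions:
 f(a) = C1*exp(2*exp(-a))


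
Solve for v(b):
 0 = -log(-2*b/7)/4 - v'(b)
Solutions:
 v(b) = C1 - b*log(-b)/4 + b*(-log(2) + 1 + log(7))/4


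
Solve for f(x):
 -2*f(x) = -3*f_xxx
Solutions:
 f(x) = C3*exp(2^(1/3)*3^(2/3)*x/3) + (C1*sin(2^(1/3)*3^(1/6)*x/2) + C2*cos(2^(1/3)*3^(1/6)*x/2))*exp(-2^(1/3)*3^(2/3)*x/6)


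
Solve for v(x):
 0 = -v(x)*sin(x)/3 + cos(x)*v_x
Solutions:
 v(x) = C1/cos(x)^(1/3)


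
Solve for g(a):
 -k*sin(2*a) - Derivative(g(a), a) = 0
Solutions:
 g(a) = C1 + k*cos(2*a)/2
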